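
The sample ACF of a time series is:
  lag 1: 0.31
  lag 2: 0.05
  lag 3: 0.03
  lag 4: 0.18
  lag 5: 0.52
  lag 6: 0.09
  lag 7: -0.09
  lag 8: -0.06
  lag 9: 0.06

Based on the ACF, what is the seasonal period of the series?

The largest autocorrelation is r_5 = 0.52; the remaining lags stay at or below 0.31. The elevated value at lag 1 (0.31), dropping to 0.05 at lag 2, reflects decaying short-term dependence rather than seasonality.
The dominant spike at lag 5 indicates a seasonal period of 5.

5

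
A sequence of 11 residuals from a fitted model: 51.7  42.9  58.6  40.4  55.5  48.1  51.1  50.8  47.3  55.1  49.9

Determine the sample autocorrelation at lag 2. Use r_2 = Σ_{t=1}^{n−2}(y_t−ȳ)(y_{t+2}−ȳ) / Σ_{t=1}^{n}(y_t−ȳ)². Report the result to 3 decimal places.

Mean ȳ = (51.7 + 42.9 + 58.6 + 40.4 + 55.5 + 48.1 + 51.1 + 50.8 + 47.3 + 55.1 + 49.9)/11 = 50.1273
Numerator Σ_{t=1}^{9}(y_t−ȳ)(y_{t+2}−ȳ) = 153.9685
Denominator Σ(y_t−ȳ)² = 288.2618
r_2 = 153.9685 / 288.2618 = 0.534

0.534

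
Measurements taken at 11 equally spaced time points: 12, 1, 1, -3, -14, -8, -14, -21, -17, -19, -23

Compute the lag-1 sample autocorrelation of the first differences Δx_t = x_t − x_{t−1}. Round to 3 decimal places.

-0.432

First differences Δx: -11, 0, -4, -11, 6, -6, -7, 4, -2, -4
Mean of differences = -3.5000
Numerator Σ(Δx_t−Δx̄)(Δx_{t+1}−Δx̄) = -126.2500
Denominator Σ(Δx_t−Δx̄)² = 292.5000
r_1(Δx) = -126.2500 / 292.5000 = -0.432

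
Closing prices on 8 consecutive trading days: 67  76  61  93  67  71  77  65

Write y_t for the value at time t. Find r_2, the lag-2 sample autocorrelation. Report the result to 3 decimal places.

0.220

Mean ȳ = (67 + 76 + 61 + 93 + 67 + 71 + 77 + 65)/8 = 72.1250
Σ(y_t−ȳ)(y_{t+2}−ȳ) = (57.0156) + (80.8906) + (57.0156) + (-23.4844) + (-24.9844) + (8.0156) = 154.4688
Denominator Σ(y_t−ȳ)² = 702.8750
r_2 = 154.4688 / 702.8750 = 0.220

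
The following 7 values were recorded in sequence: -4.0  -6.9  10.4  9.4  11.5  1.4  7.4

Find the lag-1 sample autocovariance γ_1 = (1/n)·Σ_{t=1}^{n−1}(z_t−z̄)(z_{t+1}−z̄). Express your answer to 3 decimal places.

9.019

Mean z̄ = (-4.0 − 6.9 + 10.4 + 9.4 + 11.5 + 1.4 + 7.4)/7 = 4.1714
Σ_{t=1}^{6}(z_t−z̄)(z_{t+1}−z̄) = 63.1363
γ_1 = 63.1363 / 7 = 9.019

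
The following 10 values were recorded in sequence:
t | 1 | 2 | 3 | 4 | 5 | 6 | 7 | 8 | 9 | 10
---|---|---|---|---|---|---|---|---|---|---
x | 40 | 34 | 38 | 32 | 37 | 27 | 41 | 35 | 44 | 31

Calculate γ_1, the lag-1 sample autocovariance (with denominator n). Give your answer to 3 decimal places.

-13.101

Mean x̄ = (40 + 34 + 38 + 32 + 37 + 27 + 41 + 35 + 44 + 31)/10 = 35.9000
Σ_{t=1}^{9}(x_t−x̄)(x_{t+1}−x̄) = -131.0100
γ_1 = -131.0100 / 10 = -13.101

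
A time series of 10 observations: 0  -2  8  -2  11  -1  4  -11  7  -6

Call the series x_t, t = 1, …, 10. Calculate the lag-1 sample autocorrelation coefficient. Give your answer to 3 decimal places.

-0.595

Mean x̄ = (0 − 2 + 8 − 2 + 11 − 1 + 4 − 11 + 7 − 6)/10 = 0.8000
Numerator Σ_{t=1}^{9}(x_t−x̄)(x_{t+1}−x̄) = -243.8400
Denominator Σ(x_t−x̄)² = 409.6000
r_1 = -243.8400 / 409.6000 = -0.595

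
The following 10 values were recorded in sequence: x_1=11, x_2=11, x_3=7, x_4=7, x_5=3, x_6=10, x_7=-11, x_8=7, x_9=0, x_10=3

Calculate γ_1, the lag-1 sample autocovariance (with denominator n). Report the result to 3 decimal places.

Mean x̄ = (11 + 11 + 7 + 7 + 3 + 10 − 11 + 7 + 0 + 3)/10 = 4.8000
Σ_{t=1}^{9}(x_t−x̄)(x_{t+1}−x̄) = -75.2400
γ_1 = -75.2400 / 10 = -7.524

-7.524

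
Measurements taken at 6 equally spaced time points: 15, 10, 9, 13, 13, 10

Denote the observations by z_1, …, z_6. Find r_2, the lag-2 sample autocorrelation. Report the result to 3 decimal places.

Mean z̄ = (15 + 10 + 9 + 13 + 13 + 10)/6 = 11.6667
Σ(z_t−z̄)(z_{t+2}−z̄) = (-8.8889) + (-2.2222) + (-3.5556) + (-2.2222) = -16.8889
Denominator Σ(z_t−z̄)² = 27.3333
r_2 = -16.8889 / 27.3333 = -0.618

-0.618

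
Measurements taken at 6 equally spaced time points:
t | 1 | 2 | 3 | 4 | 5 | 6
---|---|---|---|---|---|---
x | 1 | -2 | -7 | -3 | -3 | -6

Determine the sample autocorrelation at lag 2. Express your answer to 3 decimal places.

-0.425

Mean x̄ = (1 − 2 − 7 − 3 − 3 − 6)/6 = -3.3333
Numerator Σ_{t=1}^{4}(x_t−x̄)(x_{t+2}−x̄) = -17.5556
Denominator Σ(x_t−x̄)² = 41.3333
r_2 = -17.5556 / 41.3333 = -0.425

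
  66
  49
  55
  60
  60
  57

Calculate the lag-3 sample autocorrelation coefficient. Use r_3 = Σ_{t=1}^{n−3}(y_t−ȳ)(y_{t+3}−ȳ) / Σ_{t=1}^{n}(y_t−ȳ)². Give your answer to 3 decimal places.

Mean ȳ = (66 + 49 + 55 + 60 + 60 + 57)/6 = 57.8333
Deviations from mean: 8.1667, -8.8333, -2.8333, 2.1667, 2.1667, -0.8333
Σ(y_t−ȳ)(y_{t+3}−ȳ) = (17.6944) + (-19.1389) + (2.3611) = 0.9167
Denominator Σ(y_t−ȳ)² = 162.8333
r_3 = 0.9167 / 162.8333 = 0.006

0.006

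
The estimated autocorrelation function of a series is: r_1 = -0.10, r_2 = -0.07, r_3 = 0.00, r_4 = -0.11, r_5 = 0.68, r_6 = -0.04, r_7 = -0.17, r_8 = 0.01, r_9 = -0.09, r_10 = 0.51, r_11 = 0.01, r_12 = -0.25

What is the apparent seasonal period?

The largest autocorrelation is r_5 = 0.68, with a weaker echo at lag 10 (0.51); the remaining lags stay at or below 0.01.
The dominant spike at lag 5 indicates a seasonal period of 5.

5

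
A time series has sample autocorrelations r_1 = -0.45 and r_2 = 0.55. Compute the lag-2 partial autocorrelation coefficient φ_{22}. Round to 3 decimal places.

φ_{22} = (r_2 − r_1²) / (1 − r_1²)
r_1² = (-0.45)² = 0.2025
Numerator = 0.55 − 0.2025 = 0.3475; denominator = 1 − 0.2025 = 0.7975
φ_{22} = 0.3475 / 0.7975 = 0.436

0.436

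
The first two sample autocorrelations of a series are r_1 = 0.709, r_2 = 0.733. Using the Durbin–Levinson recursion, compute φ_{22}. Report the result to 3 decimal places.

φ_{22} = (r_2 − r_1²) / (1 − r_1²)
r_1² = (0.709)² = 0.502681
Numerator = 0.733 − 0.5027 = 0.2303; denominator = 1 − 0.5027 = 0.4973
φ_{22} = 0.2303 / 0.4973 = 0.463

0.463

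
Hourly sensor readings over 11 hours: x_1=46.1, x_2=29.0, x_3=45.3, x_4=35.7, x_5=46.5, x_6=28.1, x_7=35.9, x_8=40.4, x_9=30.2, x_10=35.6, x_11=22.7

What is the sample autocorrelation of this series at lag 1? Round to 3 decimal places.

Mean x̄ = (46.1 + 29.0 + 45.3 + 35.7 + 46.5 + 28.1 + 35.9 + 40.4 + 30.2 + 35.6 + 22.7)/11 = 35.9545
Numerator Σ_{t=1}^{10}(x_t−x̄)(x_{t+1}−x̄) = -242.0993
Denominator Σ(x_t−x̄)² = 640.2873
r_1 = -242.0993 / 640.2873 = -0.378

-0.378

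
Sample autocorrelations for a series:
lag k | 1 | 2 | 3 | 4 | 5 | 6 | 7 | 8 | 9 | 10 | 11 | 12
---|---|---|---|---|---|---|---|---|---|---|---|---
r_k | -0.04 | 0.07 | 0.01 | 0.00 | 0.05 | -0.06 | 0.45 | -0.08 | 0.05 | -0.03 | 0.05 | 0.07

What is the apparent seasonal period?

The largest autocorrelation is r_7 = 0.45; the remaining lags stay at or below 0.07.
The dominant spike at lag 7 indicates a seasonal period of 7.

7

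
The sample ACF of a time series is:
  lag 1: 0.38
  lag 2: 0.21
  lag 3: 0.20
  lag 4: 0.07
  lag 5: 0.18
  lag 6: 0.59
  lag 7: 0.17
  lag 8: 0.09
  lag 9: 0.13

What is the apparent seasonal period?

The largest autocorrelation is r_6 = 0.59; the remaining lags stay at or below 0.38. The elevated value at lag 1 (0.38), dropping to 0.21 at lag 2, reflects decaying short-term dependence rather than seasonality.
The dominant spike at lag 6 indicates a seasonal period of 6.

6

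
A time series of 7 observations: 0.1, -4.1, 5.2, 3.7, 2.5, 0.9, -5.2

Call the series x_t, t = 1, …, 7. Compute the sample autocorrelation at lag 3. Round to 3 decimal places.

-0.295

Mean x̄ = (0.1 − 4.1 + 5.2 + 3.7 + 2.5 + 0.9 − 5.2)/7 = 0.4429
Deviations from mean: -0.3429, -4.5429, 4.7571, 3.2571, 2.0571, 0.4571, -5.6429
Σ(x_t−x̄)(x_{t+3}−x̄) = (-1.1167) + (-9.3453) + (2.1747) + (-18.3796) = -26.6669
Denominator Σ(x_t−x̄)² = 90.2771
r_3 = -26.6669 / 90.2771 = -0.295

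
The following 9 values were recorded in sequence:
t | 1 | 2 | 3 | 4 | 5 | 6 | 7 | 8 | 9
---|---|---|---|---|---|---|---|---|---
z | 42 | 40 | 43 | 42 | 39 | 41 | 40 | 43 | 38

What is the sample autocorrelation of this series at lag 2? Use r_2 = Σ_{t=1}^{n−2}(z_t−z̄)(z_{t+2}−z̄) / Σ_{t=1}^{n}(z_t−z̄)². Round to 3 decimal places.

Mean z̄ = (42 + 40 + 43 + 42 + 39 + 41 + 40 + 43 + 38)/9 = 40.8889
Σ(z_t−z̄)(z_{t+2}−z̄) = (2.3457) + (-0.9877) + (-3.9877) + (0.1235) + (1.6790) + (0.2346) + (2.5679) = 1.9753
Denominator Σ(z_t−z̄)² = 24.8889
r_2 = 1.9753 / 24.8889 = 0.079

0.079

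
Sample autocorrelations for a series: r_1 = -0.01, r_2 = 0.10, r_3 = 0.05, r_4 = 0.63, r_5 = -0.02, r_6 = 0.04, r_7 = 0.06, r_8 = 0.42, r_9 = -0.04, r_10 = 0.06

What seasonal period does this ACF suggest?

4

The largest autocorrelation is r_4 = 0.63, with a weaker echo at lag 8 (0.42); the remaining lags stay at or below 0.10.
The dominant spike at lag 4 indicates a seasonal period of 4.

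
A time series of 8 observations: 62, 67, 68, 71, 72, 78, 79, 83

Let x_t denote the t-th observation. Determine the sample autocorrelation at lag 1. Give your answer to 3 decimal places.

0.553

Mean x̄ = (62 + 67 + 68 + 71 + 72 + 78 + 79 + 83)/8 = 72.5000
Σ(x_t−x̄)(x_{t+1}−x̄) = (57.7500) + (24.7500) + (6.7500) + (0.7500) + (-2.7500) + (35.7500) + (68.2500) = 191.2500
Denominator Σ(x_t−x̄)² = 346.0000
r_1 = 191.2500 / 346.0000 = 0.553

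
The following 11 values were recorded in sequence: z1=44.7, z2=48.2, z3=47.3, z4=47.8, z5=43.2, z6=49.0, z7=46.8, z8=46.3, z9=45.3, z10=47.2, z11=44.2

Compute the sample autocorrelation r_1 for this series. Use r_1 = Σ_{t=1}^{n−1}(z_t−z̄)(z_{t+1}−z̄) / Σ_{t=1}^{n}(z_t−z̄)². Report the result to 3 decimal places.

Mean z̄ = (44.7 + 48.2 + 47.3 + 47.8 + 43.2 + 49.0 + 46.8 + 46.3 + 45.3 + 47.2 + 44.2)/11 = 46.3636
Numerator Σ_{t=1}^{10}(z_t−z̄)(z_{t+1}−z̄) = -14.3840
Denominator Σ(z_t−z̄)² = 32.7455
r_1 = -14.3840 / 32.7455 = -0.439

-0.439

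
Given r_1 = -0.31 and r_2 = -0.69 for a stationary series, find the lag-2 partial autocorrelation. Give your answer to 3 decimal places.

φ_{22} = (r_2 − r_1²) / (1 − r_1²)
r_1² = (-0.31)² = 0.0961
Numerator = -0.69 − 0.0961 = -0.7861; denominator = 1 − 0.0961 = 0.9039
φ_{22} = -0.7861 / 0.9039 = -0.870

-0.870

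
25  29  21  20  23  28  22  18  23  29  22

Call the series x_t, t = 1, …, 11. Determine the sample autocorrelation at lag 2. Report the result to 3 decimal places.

-0.652

Mean x̄ = (25 + 29 + 21 + 20 + 23 + 28 + 22 + 18 + 23 + 29 + 22)/11 = 23.6364
Numerator Σ_{t=1}^{9}(x_t−x̄)(x_{t+2}−x̄) = -88.9917
Denominator Σ(x_t−x̄)² = 136.5455
r_2 = -88.9917 / 136.5455 = -0.652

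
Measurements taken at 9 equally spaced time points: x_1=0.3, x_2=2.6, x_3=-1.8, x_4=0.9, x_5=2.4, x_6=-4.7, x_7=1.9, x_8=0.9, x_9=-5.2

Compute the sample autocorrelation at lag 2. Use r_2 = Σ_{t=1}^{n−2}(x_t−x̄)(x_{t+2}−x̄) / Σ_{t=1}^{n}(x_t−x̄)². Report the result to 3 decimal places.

-0.243

Mean x̄ = (0.3 + 2.6 − 1.8 + 0.9 + 2.4 − 4.7 + 1.9 + 0.9 − 5.2)/9 = -0.3000
Numerator Σ_{t=1}^{7}(x_t−x̄)(x_{t+2}−x̄) = -16.8700
Denominator Σ(x_t−x̄)² = 69.4000
r_2 = -16.8700 / 69.4000 = -0.243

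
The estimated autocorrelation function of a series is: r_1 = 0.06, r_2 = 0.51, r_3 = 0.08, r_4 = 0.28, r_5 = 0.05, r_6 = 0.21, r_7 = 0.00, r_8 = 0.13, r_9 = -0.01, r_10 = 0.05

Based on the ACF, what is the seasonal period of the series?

The largest autocorrelation is r_2 = 0.51, with weaker echoes at lags 4 (0.28) and 6 (0.21); the remaining lags stay at or below 0.13.
The dominant spike at lag 2 indicates a seasonal period of 2.

2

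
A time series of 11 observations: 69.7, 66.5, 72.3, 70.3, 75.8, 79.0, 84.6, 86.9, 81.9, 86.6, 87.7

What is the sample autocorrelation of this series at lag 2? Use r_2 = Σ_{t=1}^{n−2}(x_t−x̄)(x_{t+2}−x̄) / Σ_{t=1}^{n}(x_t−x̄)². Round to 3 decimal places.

0.453

Mean x̄ = (69.7 + 66.5 + 72.3 + 70.3 + 75.8 + 79.0 + 84.6 + 86.9 + 81.9 + 86.6 + 87.7)/11 = 78.3000
Numerator Σ_{t=1}^{9}(x_t−x̄)(x_{t+2}−x̄) = 273.5700
Denominator Σ(x_t−x̄)² = 603.8000
r_2 = 273.5700 / 603.8000 = 0.453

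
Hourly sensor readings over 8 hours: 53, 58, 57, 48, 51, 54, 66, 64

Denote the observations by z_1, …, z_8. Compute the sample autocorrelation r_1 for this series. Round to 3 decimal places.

Mean z̄ = (53 + 58 + 57 + 48 + 51 + 54 + 66 + 64)/8 = 56.3750
Deviations from mean: -3.3750, 1.6250, 0.6250, -8.3750, -5.3750, -2.3750, 9.6250, 7.6250
Σ(z_t−z̄)(z_{t+1}−z̄) = (-5.4844) + (1.0156) + (-5.2344) + (45.0156) + (12.7656) + (-22.8594) + (73.3906) = 98.6094
Denominator Σ(z_t−z̄)² = 269.8750
r_1 = 98.6094 / 269.8750 = 0.365

0.365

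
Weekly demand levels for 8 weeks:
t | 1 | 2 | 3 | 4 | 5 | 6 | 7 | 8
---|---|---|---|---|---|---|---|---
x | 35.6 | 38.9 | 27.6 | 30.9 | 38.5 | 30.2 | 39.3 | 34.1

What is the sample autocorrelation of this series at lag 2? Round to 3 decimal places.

Mean x̄ = (35.6 + 38.9 + 27.6 + 30.9 + 38.5 + 30.2 + 39.3 + 34.1)/8 = 34.3875
Deviations from mean: 1.2125, 4.5125, -6.7875, -3.4875, 4.1125, -4.1875, 4.9125, -0.2875
Numerator Σ_{t=1}^{6}(x_t−x̄)(x_{t+2}−x̄) = -15.8703
Denominator Σ(x_t−x̄)² = 138.7288
r_2 = -15.8703 / 138.7288 = -0.114

-0.114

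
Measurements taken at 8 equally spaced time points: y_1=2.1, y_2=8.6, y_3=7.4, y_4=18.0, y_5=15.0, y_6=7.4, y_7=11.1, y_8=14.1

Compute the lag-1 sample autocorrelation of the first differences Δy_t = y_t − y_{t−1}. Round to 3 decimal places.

-0.239

First differences Δy: 6.5, -1.2, 10.6, -3.0, -7.6, 3.7, 3.0
Mean of differences = 1.7143
Numerator Σ(Δy_t−Δȳ)(Δy_{t+1}−Δȳ) = -53.7645
Denominator Σ(Δy_t−Δȳ)² = 224.9286
r_1(Δy) = -53.7645 / 224.9286 = -0.239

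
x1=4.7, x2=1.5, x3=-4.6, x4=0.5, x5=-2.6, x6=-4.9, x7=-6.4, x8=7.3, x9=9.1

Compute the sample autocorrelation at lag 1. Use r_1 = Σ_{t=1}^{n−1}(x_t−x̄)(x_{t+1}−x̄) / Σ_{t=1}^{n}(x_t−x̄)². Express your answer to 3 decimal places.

0.258

Mean x̄ = (4.7 + 1.5 − 4.6 + 0.5 − 2.6 − 4.9 − 6.4 + 7.3 + 9.1)/9 = 0.5111
Numerator Σ_{t=1}^{8}(x_t−x̄)(x_{t+1}−x̄) = 64.8010
Denominator Σ(x_t−x̄)² = 251.2289
r_1 = 64.8010 / 251.2289 = 0.258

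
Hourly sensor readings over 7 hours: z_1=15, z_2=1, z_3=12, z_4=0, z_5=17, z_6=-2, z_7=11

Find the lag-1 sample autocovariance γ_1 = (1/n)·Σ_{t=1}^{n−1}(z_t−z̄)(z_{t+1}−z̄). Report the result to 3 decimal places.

Mean z̄ = (15 + 1 + 12 + 0 + 17 − 2 + 11)/7 = 7.7143
Σ_{t=1}^{6}(z_t−z̄)(z_{t+1}−z̄) = -304.5102
γ_1 = -304.5102 / 7 = -43.501

-43.501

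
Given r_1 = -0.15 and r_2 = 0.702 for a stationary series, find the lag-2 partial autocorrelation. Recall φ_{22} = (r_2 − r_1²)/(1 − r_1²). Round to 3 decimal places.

φ_{22} = (r_2 − r_1²) / (1 − r_1²)
r_1² = (-0.15)² = 0.0225
Numerator = 0.702 − 0.0225 = 0.6795; denominator = 1 − 0.0225 = 0.9775
φ_{22} = 0.6795 / 0.9775 = 0.695

0.695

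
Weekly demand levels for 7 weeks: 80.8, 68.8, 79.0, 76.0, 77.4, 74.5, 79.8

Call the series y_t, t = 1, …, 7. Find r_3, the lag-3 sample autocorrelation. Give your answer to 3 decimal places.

Mean ȳ = (80.8 + 68.8 + 79.0 + 76.0 + 77.4 + 74.5 + 79.8)/7 = 76.6143
Deviations from mean: 4.1857, -7.8143, 2.3857, -0.6143, 0.7857, -2.1143, 3.1857
Σ(y_t−ȳ)(y_{t+3}−ȳ) = (-2.5712) + (-6.1398) + (-5.0441) + (-1.9569) = -15.7120
Denominator Σ(y_t−ȳ)² = 99.8886
r_3 = -15.7120 / 99.8886 = -0.157

-0.157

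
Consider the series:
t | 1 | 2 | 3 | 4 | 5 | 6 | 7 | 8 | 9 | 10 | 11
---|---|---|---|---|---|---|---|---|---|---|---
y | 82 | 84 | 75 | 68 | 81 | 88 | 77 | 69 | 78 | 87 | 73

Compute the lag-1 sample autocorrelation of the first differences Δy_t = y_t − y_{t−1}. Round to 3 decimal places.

-0.067

First differences Δy: 2, -9, -7, 13, 7, -11, -8, 9, 9, -14
Mean of differences = -0.9000
Numerator Σ(Δy_t−Δȳ)(Δy_{t+1}−Δȳ) = -59.1100
Denominator Σ(Δy_t−Δȳ)² = 886.9000
r_1(Δy) = -59.1100 / 886.9000 = -0.067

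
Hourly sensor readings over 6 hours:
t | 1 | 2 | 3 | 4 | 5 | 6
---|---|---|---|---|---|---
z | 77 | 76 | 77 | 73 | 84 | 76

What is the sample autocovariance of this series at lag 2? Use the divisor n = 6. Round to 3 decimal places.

1.435

Mean z̄ = (77 + 76 + 77 + 73 + 84 + 76)/6 = 77.1667
Deviations: -0.1667, -1.1667, -0.1667, -4.1667, 6.8333, -1.1667
Σ_{t=1}^{4}(z_t−z̄)(z_{t+2}−z̄) = 8.6111
γ_2 = 8.6111 / 6 = 1.435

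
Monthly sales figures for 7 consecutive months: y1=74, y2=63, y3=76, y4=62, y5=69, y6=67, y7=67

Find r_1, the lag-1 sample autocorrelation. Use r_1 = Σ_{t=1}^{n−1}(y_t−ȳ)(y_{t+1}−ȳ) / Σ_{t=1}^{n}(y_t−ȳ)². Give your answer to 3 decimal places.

Mean ȳ = (74 + 63 + 76 + 62 + 69 + 67 + 67)/7 = 68.2857
Deviations from mean: 5.7143, -5.2857, 7.7143, -6.2857, 0.7143, -1.2857, -1.2857
Numerator Σ_{t=1}^{6}(y_t−ȳ)(y_{t+1}−ȳ) = -123.2245
Denominator Σ(y_t−ȳ)² = 163.4286
r_1 = -123.2245 / 163.4286 = -0.754

-0.754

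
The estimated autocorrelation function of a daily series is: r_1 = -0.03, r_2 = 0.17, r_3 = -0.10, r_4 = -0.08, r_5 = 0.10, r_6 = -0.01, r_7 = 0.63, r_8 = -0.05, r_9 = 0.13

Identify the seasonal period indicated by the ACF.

7

The largest autocorrelation is r_7 = 0.63; the remaining lags stay at or below 0.17.
The dominant spike at lag 7 indicates a seasonal period of 7.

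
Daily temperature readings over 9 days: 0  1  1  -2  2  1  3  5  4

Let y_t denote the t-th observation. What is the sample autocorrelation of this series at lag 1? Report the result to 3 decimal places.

0.386

Mean ȳ = (0 + 1 + 1 − 2 + 2 + 1 + 3 + 5 + 4)/9 = 1.6667
Numerator Σ_{t=1}^{8}(y_t−ȳ)(y_{t+1}−ȳ) = 13.8889
Denominator Σ(y_t−ȳ)² = 36.0000
r_1 = 13.8889 / 36.0000 = 0.386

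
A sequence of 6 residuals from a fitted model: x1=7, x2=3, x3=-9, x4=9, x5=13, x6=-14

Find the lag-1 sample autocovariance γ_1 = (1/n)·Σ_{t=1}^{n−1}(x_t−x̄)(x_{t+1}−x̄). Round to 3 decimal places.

-29.708

Mean x̄ = (7 + 3 − 9 + 9 + 13 − 14)/6 = 1.5000
Deviations: 5.5000, 1.5000, -10.5000, 7.5000, 11.5000, -15.5000
Σ_{t=1}^{5}(x_t−x̄)(x_{t+1}−x̄) = -178.2500
γ_1 = -178.2500 / 6 = -29.708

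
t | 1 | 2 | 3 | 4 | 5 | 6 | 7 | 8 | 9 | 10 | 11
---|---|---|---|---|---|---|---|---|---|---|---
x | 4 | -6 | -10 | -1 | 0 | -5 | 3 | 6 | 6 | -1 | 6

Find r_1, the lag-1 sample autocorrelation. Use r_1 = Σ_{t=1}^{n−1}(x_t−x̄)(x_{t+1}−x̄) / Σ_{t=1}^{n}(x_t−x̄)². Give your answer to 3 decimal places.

0.252

Mean x̄ = (4 − 6 − 10 − 1 + 0 − 5 + 3 + 6 + 6 − 1 + 6)/11 = 0.1818
Numerator Σ_{t=1}^{10}(x_t−x̄)(x_{t+1}−x̄) = 74.4215
Denominator Σ(x_t−x̄)² = 295.6364
r_1 = 74.4215 / 295.6364 = 0.252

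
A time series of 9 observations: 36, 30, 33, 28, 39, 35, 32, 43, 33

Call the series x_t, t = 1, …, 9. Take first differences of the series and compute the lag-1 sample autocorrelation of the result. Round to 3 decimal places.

-0.593

First differences Δx: -6, 3, -5, 11, -4, -3, 11, -10
Mean of differences = -0.3750
Numerator Σ(Δx_t−Δx̄)(Δx_{t+1}−Δx̄) = -258.2656
Denominator Σ(Δx_t−Δx̄)² = 435.8750
r_1(Δx) = -258.2656 / 435.8750 = -0.593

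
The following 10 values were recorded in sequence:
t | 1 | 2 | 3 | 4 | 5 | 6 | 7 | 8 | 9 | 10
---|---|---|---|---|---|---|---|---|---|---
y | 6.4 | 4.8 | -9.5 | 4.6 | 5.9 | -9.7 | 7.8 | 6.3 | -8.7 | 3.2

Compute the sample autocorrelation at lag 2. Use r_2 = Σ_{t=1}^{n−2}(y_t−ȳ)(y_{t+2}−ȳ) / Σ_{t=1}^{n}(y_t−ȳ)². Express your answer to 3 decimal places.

Mean ȳ = (6.4 + 4.8 − 9.5 + 4.6 + 5.9 − 9.7 + 7.8 + 6.3 − 8.7 + 3.2)/10 = 1.1100
Numerator Σ_{t=1}^{8}(y_t−ȳ)(y_{t+2}−ȳ) = -210.6382
Denominator Σ(y_t−ȳ)² = 478.4490
r_2 = -210.6382 / 478.4490 = -0.440

-0.440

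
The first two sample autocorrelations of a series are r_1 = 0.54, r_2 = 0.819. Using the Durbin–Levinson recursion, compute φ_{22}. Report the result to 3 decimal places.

φ_{22} = (r_2 − r_1²) / (1 − r_1²)
r_1² = (0.54)² = 0.2916
Numerator = 0.819 − 0.2916 = 0.5274; denominator = 1 − 0.2916 = 0.7084
φ_{22} = 0.5274 / 0.7084 = 0.744

0.744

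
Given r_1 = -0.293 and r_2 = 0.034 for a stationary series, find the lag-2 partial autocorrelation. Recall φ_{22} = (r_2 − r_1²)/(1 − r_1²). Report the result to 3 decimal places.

φ_{22} = (r_2 − r_1²) / (1 − r_1²)
r_1² = (-0.293)² = 0.085849
Numerator = 0.034 − 0.0858 = -0.0518; denominator = 1 − 0.0858 = 0.9142
φ_{22} = -0.0518 / 0.9142 = -0.057

-0.057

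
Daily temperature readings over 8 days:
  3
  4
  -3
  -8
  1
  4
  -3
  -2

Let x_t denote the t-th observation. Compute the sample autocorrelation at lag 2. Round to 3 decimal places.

Mean x̄ = (3 + 4 − 3 − 8 + 1 + 4 − 3 − 2)/8 = -0.5000
Σ(x_t−x̄)(x_{t+2}−x̄) = (-8.7500) + (-33.7500) + (-3.7500) + (-33.7500) + (-3.7500) + (-6.7500) = -90.5000
Denominator Σ(x_t−x̄)² = 126.0000
r_2 = -90.5000 / 126.0000 = -0.718

-0.718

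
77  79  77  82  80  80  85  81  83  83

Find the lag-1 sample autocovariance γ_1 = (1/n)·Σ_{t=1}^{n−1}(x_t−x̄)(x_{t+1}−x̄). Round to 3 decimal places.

1.161

Mean x̄ = (77 + 79 + 77 + 82 + 80 + 80 + 85 + 81 + 83 + 83)/10 = 80.7000
Σ_{t=1}^{9}(x_t−x̄)(x_{t+1}−x̄) = 11.6100
γ_1 = 11.6100 / 10 = 1.161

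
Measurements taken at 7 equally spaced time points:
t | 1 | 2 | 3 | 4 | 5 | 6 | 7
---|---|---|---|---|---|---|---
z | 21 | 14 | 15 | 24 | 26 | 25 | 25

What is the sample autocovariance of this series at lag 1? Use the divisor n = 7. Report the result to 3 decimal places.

10.749

Mean z̄ = (21 + 14 + 15 + 24 + 26 + 25 + 25)/7 = 21.4286
Deviations: -0.4286, -7.4286, -6.4286, 2.5714, 4.5714, 3.5714, 3.5714
Σ_{t=1}^{6}(z_t−z̄)(z_{t+1}−z̄) = 75.2449
γ_1 = 75.2449 / 7 = 10.749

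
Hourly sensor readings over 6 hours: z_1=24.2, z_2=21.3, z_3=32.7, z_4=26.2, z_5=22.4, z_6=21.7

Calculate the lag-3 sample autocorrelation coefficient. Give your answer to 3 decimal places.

-0.183

Mean z̄ = (24.2 + 21.3 + 32.7 + 26.2 + 22.4 + 21.7)/6 = 24.7500
Σ(z_t−z̄)(z_{t+3}−z̄) = (-0.7975) + (8.1075) + (-24.2475) = -16.9375
Denominator Σ(z_t−z̄)² = 92.3350
r_3 = -16.9375 / 92.3350 = -0.183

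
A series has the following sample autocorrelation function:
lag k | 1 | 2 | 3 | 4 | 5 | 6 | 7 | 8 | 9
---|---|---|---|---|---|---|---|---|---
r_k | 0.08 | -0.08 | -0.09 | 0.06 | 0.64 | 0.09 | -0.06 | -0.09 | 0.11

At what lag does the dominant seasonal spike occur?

The largest autocorrelation is r_5 = 0.64; the remaining lags stay at or below 0.11.
The dominant spike at lag 5 indicates a seasonal period of 5.

5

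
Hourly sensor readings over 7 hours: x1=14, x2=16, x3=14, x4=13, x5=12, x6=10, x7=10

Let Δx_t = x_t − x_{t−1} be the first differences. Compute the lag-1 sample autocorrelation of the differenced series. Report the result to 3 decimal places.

First differences Δx: 2, -2, -1, -1, -2, 0
Mean of differences = -0.6667
Numerator Σ(Δx_t−Δx̄)(Δx_{t+1}−Δx̄) = -3.4444
Denominator Σ(Δx_t−Δx̄)² = 11.3333
r_1(Δx) = -3.4444 / 11.3333 = -0.304

-0.304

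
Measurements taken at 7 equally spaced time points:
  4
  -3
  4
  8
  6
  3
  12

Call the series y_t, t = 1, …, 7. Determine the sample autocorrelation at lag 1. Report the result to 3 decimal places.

-0.008

Mean ȳ = (4 − 3 + 4 + 8 + 6 + 3 + 12)/7 = 4.8571
Deviations from mean: -0.8571, -7.8571, -0.8571, 3.1429, 1.1429, -1.8571, 7.1429
Numerator Σ_{t=1}^{6}(y_t−ȳ)(y_{t+1}−ȳ) = -1.0204
Denominator Σ(y_t−ȳ)² = 128.8571
r_1 = -1.0204 / 128.8571 = -0.008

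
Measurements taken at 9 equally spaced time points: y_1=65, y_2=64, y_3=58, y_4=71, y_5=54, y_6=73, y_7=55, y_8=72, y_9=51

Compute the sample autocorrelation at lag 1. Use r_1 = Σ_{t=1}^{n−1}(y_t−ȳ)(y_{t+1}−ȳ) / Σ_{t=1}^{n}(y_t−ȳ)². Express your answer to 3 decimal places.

-0.823

Mean ȳ = (65 + 64 + 58 + 71 + 54 + 73 + 55 + 72 + 51)/9 = 62.5556
Numerator Σ_{t=1}^{8}(y_t−ȳ)(y_{t+1}−ȳ) = -462.5309
Denominator Σ(y_t−ȳ)² = 562.2222
r_1 = -462.5309 / 562.2222 = -0.823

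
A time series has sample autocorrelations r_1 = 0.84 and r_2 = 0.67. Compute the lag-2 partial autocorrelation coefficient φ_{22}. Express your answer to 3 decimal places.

-0.121

φ_{22} = (r_2 − r_1²) / (1 − r_1²)
r_1² = (0.84)² = 0.7056
Numerator = 0.67 − 0.7056 = -0.0356; denominator = 1 − 0.7056 = 0.2944
φ_{22} = -0.0356 / 0.2944 = -0.121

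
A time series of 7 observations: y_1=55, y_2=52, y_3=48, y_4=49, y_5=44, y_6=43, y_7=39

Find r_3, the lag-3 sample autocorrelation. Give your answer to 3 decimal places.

Mean ȳ = (55 + 52 + 48 + 49 + 44 + 43 + 39)/7 = 47.1429
Deviations from mean: 7.8571, 4.8571, 0.8571, 1.8571, -3.1429, -4.1429, -8.1429
Σ(y_t−ȳ)(y_{t+3}−ȳ) = (14.5918) + (-15.2653) + (-3.5510) + (-15.1224) = -19.3469
Denominator Σ(y_t−ȳ)² = 182.8571
r_3 = -19.3469 / 182.8571 = -0.106

-0.106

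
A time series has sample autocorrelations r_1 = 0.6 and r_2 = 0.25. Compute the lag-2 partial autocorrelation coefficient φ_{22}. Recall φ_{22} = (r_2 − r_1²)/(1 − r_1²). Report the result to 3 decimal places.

φ_{22} = (r_2 − r_1²) / (1 − r_1²)
r_1² = (0.6)² = 0.36
Numerator = 0.25 − 0.3600 = -0.1100; denominator = 1 − 0.3600 = 0.6400
φ_{22} = -0.1100 / 0.6400 = -0.172

-0.172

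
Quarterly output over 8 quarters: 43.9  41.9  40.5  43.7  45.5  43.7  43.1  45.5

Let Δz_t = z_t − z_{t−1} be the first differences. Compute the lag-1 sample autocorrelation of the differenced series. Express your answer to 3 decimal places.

First differences Δz: -2.0, -1.4, 3.2, 1.8, -1.8, -0.6, 2.4
Mean of differences = 0.2286
Numerator Σ(Δz_t−Δz̄)(Δz_{t+1}−Δz̄) = 0.1535
Denominator Σ(Δz_t−Δz̄)² = 28.4343
r_1(Δz) = 0.1535 / 28.4343 = 0.005

0.005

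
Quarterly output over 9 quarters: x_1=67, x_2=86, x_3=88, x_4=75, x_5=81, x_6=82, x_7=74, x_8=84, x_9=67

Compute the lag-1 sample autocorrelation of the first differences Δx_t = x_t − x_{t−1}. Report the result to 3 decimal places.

First differences Δx: 19, 2, -13, 6, 1, -8, 10, -17
Mean of differences = 0.0000
Numerator Σ(Δx_t−Δx̄)(Δx_{t+1}−Δx̄) = -318.0000
Denominator Σ(Δx_t−Δx̄)² = 1024.0000
r_1(Δx) = -318.0000 / 1024.0000 = -0.311

-0.311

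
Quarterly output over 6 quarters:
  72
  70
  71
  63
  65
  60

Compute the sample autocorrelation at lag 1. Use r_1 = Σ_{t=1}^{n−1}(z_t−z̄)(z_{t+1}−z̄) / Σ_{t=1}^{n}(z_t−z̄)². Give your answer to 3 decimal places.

Mean z̄ = (72 + 70 + 71 + 63 + 65 + 60)/6 = 66.8333
Deviations from mean: 5.1667, 3.1667, 4.1667, -3.8333, -1.8333, -6.8333
Σ(z_t−z̄)(z_{t+1}−z̄) = (16.3611) + (13.1944) + (-15.9722) + (7.0278) + (12.5278) = 33.1389
Denominator Σ(z_t−z̄)² = 118.8333
r_1 = 33.1389 / 118.8333 = 0.279

0.279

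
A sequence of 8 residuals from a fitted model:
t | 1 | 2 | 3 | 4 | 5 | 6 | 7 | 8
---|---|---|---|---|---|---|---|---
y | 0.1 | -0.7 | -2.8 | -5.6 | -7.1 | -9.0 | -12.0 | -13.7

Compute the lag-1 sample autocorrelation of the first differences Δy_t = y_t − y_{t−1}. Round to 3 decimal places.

-0.219

First differences Δy: -0.8, -2.1, -2.8, -1.5, -1.9, -3.0, -1.7
Mean of differences = -1.9714
Numerator Σ(Δy_t−Δȳ)(Δy_{t+1}−Δȳ) = -0.7537
Denominator Σ(Δy_t−Δȳ)² = 3.4343
r_1(Δy) = -0.7537 / 3.4343 = -0.219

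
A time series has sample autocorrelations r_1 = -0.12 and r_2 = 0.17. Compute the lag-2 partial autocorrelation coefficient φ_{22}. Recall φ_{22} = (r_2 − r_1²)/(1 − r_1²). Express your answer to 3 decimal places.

0.158

φ_{22} = (r_2 − r_1²) / (1 − r_1²)
r_1² = (-0.12)² = 0.0144
Numerator = 0.17 − 0.0144 = 0.1556; denominator = 1 − 0.0144 = 0.9856
φ_{22} = 0.1556 / 0.9856 = 0.158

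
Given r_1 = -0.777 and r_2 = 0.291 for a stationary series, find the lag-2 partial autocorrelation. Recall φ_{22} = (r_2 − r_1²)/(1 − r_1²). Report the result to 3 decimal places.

-0.789

φ_{22} = (r_2 − r_1²) / (1 − r_1²)
r_1² = (-0.777)² = 0.603729
Numerator = 0.291 − 0.6037 = -0.3127; denominator = 1 − 0.6037 = 0.3963
φ_{22} = -0.3127 / 0.3963 = -0.789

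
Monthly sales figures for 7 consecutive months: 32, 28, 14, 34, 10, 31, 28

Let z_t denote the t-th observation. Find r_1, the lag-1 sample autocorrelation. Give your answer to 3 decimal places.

Mean z̄ = (32 + 28 + 14 + 34 + 10 + 31 + 28)/7 = 25.2857
Deviations from mean: 6.7143, 2.7143, -11.2857, 8.7143, -15.2857, 5.7143, 2.7143
Σ(z_t−z̄)(z_{t+1}−z̄) = (18.2245) + (-30.6327) + (-98.3469) + (-133.2041) + (-87.3469) + (15.5102) = -315.7959
Denominator Σ(z_t−z̄)² = 529.4286
r_1 = -315.7959 / 529.4286 = -0.596

-0.596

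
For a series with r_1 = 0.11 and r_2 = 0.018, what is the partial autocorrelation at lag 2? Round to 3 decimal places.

φ_{22} = (r_2 − r_1²) / (1 − r_1²)
r_1² = (0.11)² = 0.0121
Numerator = 0.018 − 0.0121 = 0.0059; denominator = 1 − 0.0121 = 0.9879
φ_{22} = 0.0059 / 0.9879 = 0.006

0.006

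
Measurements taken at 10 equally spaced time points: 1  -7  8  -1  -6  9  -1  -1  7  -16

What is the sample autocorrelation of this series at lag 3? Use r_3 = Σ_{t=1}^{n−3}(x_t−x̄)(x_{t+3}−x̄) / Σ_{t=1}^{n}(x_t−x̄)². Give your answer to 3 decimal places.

Mean x̄ = (1 − 7 + 8 − 1 − 6 + 9 − 1 − 1 + 7 − 16)/10 = -0.7000
Σ(x_t−x̄)(x_{t+3}−x̄) = (-0.5100) + (33.3900) + (84.3900) + (0.0900) + (1.5900) + (74.6900) + (4.5900) = 198.2300
Denominator Σ(x_t−x̄)² = 534.1000
r_3 = 198.2300 / 534.1000 = 0.371

0.371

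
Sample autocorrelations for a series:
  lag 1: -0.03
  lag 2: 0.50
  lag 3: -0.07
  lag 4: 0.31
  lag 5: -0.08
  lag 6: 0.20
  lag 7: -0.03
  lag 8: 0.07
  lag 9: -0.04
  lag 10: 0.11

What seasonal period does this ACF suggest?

The largest autocorrelation is r_2 = 0.50, with weaker echoes at lags 4 (0.31) and 6 (0.20); the remaining lags stay at or below 0.11.
The dominant spike at lag 2 indicates a seasonal period of 2.

2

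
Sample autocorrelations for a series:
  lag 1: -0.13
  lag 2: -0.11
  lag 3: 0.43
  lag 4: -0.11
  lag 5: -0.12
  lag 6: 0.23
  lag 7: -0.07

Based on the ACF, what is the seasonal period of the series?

The largest autocorrelation is r_3 = 0.43, with a weaker echo at lag 6 (0.23); the remaining lags stay at or below -0.07.
The dominant spike at lag 3 indicates a seasonal period of 3.

3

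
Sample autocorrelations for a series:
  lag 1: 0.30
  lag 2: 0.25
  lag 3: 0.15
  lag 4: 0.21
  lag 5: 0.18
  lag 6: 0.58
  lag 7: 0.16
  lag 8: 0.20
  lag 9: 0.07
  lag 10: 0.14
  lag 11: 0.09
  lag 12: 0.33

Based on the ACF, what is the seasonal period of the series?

The largest autocorrelation is r_6 = 0.58, with a weaker echo at lag 12 (0.33); the remaining lags stay at or below 0.30. The elevated value at lag 1 (0.30), dropping to 0.25 at lag 2, reflects decaying short-term dependence rather than seasonality.
The dominant spike at lag 6 indicates a seasonal period of 6.

6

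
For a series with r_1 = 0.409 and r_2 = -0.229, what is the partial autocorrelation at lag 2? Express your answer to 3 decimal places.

-0.476

φ_{22} = (r_2 − r_1²) / (1 − r_1²)
r_1² = (0.409)² = 0.167281
Numerator = -0.229 − 0.1673 = -0.3963; denominator = 1 − 0.1673 = 0.8327
φ_{22} = -0.3963 / 0.8327 = -0.476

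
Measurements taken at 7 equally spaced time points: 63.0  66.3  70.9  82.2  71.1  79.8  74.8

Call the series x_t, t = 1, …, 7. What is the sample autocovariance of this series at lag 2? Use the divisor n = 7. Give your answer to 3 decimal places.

Mean x̄ = (63.0 + 66.3 + 70.9 + 82.2 + 71.1 + 79.8 + 74.8)/7 = 72.5857
Deviations: -9.5857, -6.2857, -1.6857, 9.6143, -1.4857, 7.2143, 2.2143
Σ_{t=1}^{5}(x_t−x̄)(x_{t+2}−x̄) = 24.3010
γ_2 = 24.3010 / 7 = 3.472

3.472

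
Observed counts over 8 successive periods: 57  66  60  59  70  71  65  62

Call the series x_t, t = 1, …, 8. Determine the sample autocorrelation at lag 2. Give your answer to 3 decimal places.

Mean x̄ = (57 + 66 + 60 + 59 + 70 + 71 + 65 + 62)/8 = 63.7500
Deviations from mean: -6.7500, 2.2500, -3.7500, -4.7500, 6.2500, 7.2500, 1.2500, -1.7500
Σ(x_t−x̄)(x_{t+2}−x̄) = (25.3125) + (-10.6875) + (-23.4375) + (-34.4375) + (7.8125) + (-12.6875) = -48.1250
Denominator Σ(x_t−x̄)² = 183.5000
r_2 = -48.1250 / 183.5000 = -0.262

-0.262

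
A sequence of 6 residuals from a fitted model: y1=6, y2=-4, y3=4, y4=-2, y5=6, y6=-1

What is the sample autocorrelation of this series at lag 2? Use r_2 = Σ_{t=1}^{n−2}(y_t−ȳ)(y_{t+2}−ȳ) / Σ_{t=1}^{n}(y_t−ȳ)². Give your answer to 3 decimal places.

0.529

Mean ȳ = (6 − 4 + 4 − 2 + 6 − 1)/6 = 1.5000
Numerator Σ_{t=1}^{4}(y_t−ȳ)(y_{t+2}−ȳ) = 50.5000
Denominator Σ(y_t−ȳ)² = 95.5000
r_2 = 50.5000 / 95.5000 = 0.529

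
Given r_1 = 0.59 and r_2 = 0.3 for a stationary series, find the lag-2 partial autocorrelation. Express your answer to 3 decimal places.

φ_{22} = (r_2 − r_1²) / (1 − r_1²)
r_1² = (0.59)² = 0.3481
Numerator = 0.3 − 0.3481 = -0.0481; denominator = 1 − 0.3481 = 0.6519
φ_{22} = -0.0481 / 0.6519 = -0.074

-0.074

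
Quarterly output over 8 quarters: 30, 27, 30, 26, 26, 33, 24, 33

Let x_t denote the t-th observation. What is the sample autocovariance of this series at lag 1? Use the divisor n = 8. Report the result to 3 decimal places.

Mean x̄ = (30 + 27 + 30 + 26 + 26 + 33 + 24 + 33)/8 = 28.6250
Deviations: 1.3750, -1.6250, 1.3750, -2.6250, -2.6250, 4.3750, -4.6250, 4.3750
Σ_{t=1}^{7}(x_t−x̄)(x_{t+1}−x̄) = -53.1406
γ_1 = -53.1406 / 8 = -6.643

-6.643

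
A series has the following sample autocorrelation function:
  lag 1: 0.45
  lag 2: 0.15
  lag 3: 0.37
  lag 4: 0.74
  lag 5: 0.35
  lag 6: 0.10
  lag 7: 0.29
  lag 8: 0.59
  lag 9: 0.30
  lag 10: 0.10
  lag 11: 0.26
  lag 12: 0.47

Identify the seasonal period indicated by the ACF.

4

The largest autocorrelation is r_4 = 0.74, with weaker echoes at lags 8 (0.59) and 12 (0.47); the remaining lags stay at or below 0.45. The elevated value at lag 1 (0.45), dropping to 0.15 at lag 2, reflects decaying short-term dependence rather than seasonality.
The dominant spike at lag 4 indicates a seasonal period of 4.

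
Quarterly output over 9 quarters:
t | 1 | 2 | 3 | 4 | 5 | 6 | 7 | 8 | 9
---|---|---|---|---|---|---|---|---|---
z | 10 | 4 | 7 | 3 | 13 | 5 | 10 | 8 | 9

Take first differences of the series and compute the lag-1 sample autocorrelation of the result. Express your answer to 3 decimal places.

First differences Δz: -6, 3, -4, 10, -8, 5, -2, 1
Mean of differences = -0.1250
Numerator Σ(Δz_t−Δz̄)(Δz_{t+1}−Δz̄) = -201.5156
Denominator Σ(Δz_t−Δz̄)² = 254.8750
r_1(Δz) = -201.5156 / 254.8750 = -0.791

-0.791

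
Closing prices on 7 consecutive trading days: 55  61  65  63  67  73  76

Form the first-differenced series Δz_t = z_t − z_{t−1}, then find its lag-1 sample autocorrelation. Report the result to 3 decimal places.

First differences Δz: 6, 4, -2, 4, 6, 3
Mean of differences = 3.5000
Numerator Σ(Δz_t−Δz̄)(Δz_{t+1}−Δz̄) = -4.2500
Denominator Σ(Δz_t−Δz̄)² = 43.5000
r_1(Δz) = -4.2500 / 43.5000 = -0.098

-0.098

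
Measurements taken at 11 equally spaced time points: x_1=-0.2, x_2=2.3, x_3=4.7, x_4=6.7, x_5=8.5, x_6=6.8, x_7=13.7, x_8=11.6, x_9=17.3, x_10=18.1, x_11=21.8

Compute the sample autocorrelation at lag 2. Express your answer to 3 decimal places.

0.437

Mean x̄ = (-0.2 + 2.3 + 4.7 + 6.7 + 8.5 + 6.8 + 13.7 + 11.6 + 17.3 + 18.1 + 21.8)/11 = 10.1182
Numerator Σ_{t=1}^{9}(x_t−x̄)(x_{t+2}−x̄) = 213.4748
Denominator Σ(x_t−x̄)² = 489.0364
r_2 = 213.4748 / 489.0364 = 0.437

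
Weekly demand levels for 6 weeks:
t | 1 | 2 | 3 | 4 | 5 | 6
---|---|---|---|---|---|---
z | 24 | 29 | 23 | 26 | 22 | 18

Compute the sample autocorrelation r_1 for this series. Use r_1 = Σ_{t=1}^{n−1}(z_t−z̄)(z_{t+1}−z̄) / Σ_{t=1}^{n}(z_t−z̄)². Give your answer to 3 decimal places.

0.032

Mean z̄ = (24 + 29 + 23 + 26 + 22 + 18)/6 = 23.6667
Deviations from mean: 0.3333, 5.3333, -0.6667, 2.3333, -1.6667, -5.6667
Numerator Σ_{t=1}^{5}(z_t−z̄)(z_{t+1}−z̄) = 2.2222
Denominator Σ(z_t−z̄)² = 69.3333
r_1 = 2.2222 / 69.3333 = 0.032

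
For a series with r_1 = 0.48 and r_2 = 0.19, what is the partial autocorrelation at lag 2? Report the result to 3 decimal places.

φ_{22} = (r_2 − r_1²) / (1 − r_1²)
r_1² = (0.48)² = 0.2304
Numerator = 0.19 − 0.2304 = -0.0404; denominator = 1 − 0.2304 = 0.7696
φ_{22} = -0.0404 / 0.7696 = -0.052

-0.052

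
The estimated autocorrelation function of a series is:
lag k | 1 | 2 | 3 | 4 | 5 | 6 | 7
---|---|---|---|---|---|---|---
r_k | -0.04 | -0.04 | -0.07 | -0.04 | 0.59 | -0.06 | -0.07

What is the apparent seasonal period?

5

The largest autocorrelation is r_5 = 0.59; the remaining lags stay at or below -0.04.
The dominant spike at lag 5 indicates a seasonal period of 5.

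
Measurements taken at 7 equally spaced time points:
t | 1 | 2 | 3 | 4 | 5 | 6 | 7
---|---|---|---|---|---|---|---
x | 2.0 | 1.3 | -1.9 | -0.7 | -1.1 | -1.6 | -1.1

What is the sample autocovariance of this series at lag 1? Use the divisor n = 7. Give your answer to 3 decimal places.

Mean x̄ = (2.0 + 1.3 − 1.9 − 0.7 − 1.1 − 1.6 − 1.1)/7 = -0.4429
Deviations: 2.4429, 1.7429, -1.4571, -0.2571, -0.6571, -1.1571, -0.6571
Σ_{t=1}^{6}(x_t−x̄)(x_{t+1}−x̄) = 3.7824
γ_1 = 3.7824 / 7 = 0.540

0.540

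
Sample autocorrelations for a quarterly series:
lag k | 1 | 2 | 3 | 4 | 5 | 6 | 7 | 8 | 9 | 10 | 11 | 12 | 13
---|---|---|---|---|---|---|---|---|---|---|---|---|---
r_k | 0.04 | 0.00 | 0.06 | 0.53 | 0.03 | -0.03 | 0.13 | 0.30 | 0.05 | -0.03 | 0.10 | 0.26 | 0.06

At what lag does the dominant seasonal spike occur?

4

The largest autocorrelation is r_4 = 0.53, with weaker echoes at lags 8 (0.30) and 12 (0.26); the remaining lags stay at or below 0.13.
The dominant spike at lag 4 indicates a seasonal period of 4.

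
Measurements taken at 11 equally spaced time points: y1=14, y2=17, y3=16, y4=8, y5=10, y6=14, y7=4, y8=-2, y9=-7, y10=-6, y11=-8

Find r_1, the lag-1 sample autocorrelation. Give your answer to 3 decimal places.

0.727

Mean ȳ = (14 + 17 + 16 + 8 + 10 + 14 + 4 − 2 − 7 − 6 − 8)/11 = 5.4545
Numerator Σ_{t=1}^{10}(y_t−ȳ)(y_{t+1}−ȳ) = 685.7025
Denominator Σ(y_t−ȳ)² = 942.7273
r_1 = 685.7025 / 942.7273 = 0.727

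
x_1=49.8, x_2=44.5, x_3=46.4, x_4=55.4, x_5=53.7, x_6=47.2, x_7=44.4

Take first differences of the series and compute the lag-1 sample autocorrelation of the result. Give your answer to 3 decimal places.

First differences Δx: -5.3, 1.9, 9.0, -1.7, -6.5, -2.8
Mean of differences = -0.9000
Numerator Σ(Δx_t−Δx̄)(Δx_{t+1}−Δx̄) = 22.6000
Denominator Σ(Δx_t−Δx̄)² = 160.8200
r_1(Δx) = 22.6000 / 160.8200 = 0.141

0.141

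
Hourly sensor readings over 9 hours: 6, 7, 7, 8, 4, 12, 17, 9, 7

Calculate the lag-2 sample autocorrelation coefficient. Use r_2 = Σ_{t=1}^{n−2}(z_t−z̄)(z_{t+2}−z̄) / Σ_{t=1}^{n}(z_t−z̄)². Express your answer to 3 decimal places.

-0.339

Mean z̄ = (6 + 7 + 7 + 8 + 4 + 12 + 17 + 9 + 7)/9 = 8.5556
Σ(z_t−z̄)(z_{t+2}−z̄) = (3.9753) + (0.8642) + (7.0864) + (-1.9136) + (-38.4691) + (1.5309) + (-13.1358) = -40.0617
Denominator Σ(z_t−z̄)² = 118.2222
r_2 = -40.0617 / 118.2222 = -0.339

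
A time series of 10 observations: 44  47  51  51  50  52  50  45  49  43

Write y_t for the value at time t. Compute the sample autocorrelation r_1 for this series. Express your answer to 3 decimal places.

0.168

Mean ȳ = (44 + 47 + 51 + 51 + 50 + 52 + 50 + 45 + 49 + 43)/10 = 48.2000
Numerator Σ_{t=1}^{9}(y_t−ȳ)(y_{t+1}−ȳ) = 15.7600
Denominator Σ(y_t−ȳ)² = 93.6000
r_1 = 15.7600 / 93.6000 = 0.168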